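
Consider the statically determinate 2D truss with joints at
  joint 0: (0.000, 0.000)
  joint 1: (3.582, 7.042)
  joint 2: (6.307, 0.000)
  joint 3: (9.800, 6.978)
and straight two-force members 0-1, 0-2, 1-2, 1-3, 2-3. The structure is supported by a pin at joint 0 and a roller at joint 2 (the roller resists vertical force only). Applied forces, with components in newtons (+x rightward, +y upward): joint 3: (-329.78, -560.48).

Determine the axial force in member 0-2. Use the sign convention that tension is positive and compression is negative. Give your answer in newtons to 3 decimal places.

N=4 nodes, M=5 members, R=3 reactions → 2N=8, M+R=8
member 0 (0-1): L=7.9007, (cx,cy)=(0.4534,0.8913)
member 1 (0-2): L=6.3070, (cx,cy)=(1.0000,0.0000)
member 2 (1-2): L=7.5509, (cx,cy)=(0.3609,-0.9326)
member 3 (1-3): L=6.2183, (cx,cy)=(0.9999,-0.0103)
member 4 (2-3): L=7.8034, (cx,cy)=(0.4476,0.8942)
solve A·x = −loads:
  F[0-1] = -61.0950 N (compression)
  F[0-2] = -302.0808 N (compression)
  F[1-2] = +58.9304 N (tension)
  F[1-3] = -48.9690 N (compression)
  F[2-3] = -627.3431 N (compression)
  Rx@0 = +329.7800 N
  Ry@0 = +54.4551 N
  Ry@2 = +506.0249 N

-302.081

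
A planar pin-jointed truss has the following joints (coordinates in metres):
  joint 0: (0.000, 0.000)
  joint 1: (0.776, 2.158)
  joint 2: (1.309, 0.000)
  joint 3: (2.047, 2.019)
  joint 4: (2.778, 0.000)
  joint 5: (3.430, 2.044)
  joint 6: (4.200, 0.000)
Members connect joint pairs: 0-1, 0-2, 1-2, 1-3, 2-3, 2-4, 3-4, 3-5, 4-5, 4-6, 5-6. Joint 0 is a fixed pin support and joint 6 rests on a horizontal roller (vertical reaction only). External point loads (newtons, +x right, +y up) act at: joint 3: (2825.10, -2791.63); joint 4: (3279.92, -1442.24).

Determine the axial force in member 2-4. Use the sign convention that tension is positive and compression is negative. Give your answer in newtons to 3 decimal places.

N=7 nodes, M=11 members, R=3 reactions → 2N=14, M+R=14
member 0 (0-1): L=2.2933, (cx,cy)=(0.3384,0.9410)
member 1 (0-2): L=1.3090, (cx,cy)=(1.0000,0.0000)
member 2 (1-2): L=2.2228, (cx,cy)=(0.2398,-0.9708)
member 3 (1-3): L=1.2786, (cx,cy)=(0.9941,-0.1087)
member 4 (2-3): L=2.1497, (cx,cy)=(0.3433,0.9392)
member 5 (2-4): L=1.4690, (cx,cy)=(1.0000,0.0000)
member 6 (3-4): L=2.1473, (cx,cy)=(0.3404,-0.9403)
member 7 (3-5): L=1.3832, (cx,cy)=(0.9998,0.0181)
member 8 (4-5): L=2.1455, (cx,cy)=(0.3039,0.9527)
member 9 (4-6): L=1.4220, (cx,cy)=(1.0000,0.0000)
member 10 (5-6): L=2.1842, (cx,cy)=(0.3525,-0.9358)
solve A·x = −loads:
  F[0-1] = -596.4636 N (compression)
  F[0-2] = +6306.8512 N (tension)
  F[1-2] = +617.5617 N (tension)
  F[1-3] = -351.9980 N (compression)
  F[2-3] = -638.3427 N (compression)
  F[2-4] = +6674.0820 N (tension)
  F[3-4] = -2421.4423 N (compression)
  F[3-5] = -2570.2406 N (compression)
  F[4-5] = +3903.6691 N (tension)
  F[4-6] = +1383.5107 N (tension)
  F[5-6] = -3924.5425 N (compression)
  Rx@0 = -6105.0200 N
  Ry@0 = +561.2780 N
  Ry@6 = +3672.5920 N

6674.082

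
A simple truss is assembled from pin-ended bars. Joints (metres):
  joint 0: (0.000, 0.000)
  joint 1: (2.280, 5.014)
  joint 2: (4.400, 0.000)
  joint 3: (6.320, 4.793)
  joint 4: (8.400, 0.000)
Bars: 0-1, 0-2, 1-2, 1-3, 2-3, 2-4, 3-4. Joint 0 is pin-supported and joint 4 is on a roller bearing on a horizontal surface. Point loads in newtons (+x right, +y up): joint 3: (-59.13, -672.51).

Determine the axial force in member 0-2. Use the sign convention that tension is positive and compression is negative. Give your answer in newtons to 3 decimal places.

31.936

N=5 nodes, M=7 members, R=3 reactions → 2N=10, M+R=10
member 0 (0-1): L=5.5080, (cx,cy)=(0.4139,0.9103)
member 1 (0-2): L=4.4000, (cx,cy)=(1.0000,0.0000)
member 2 (1-2): L=5.4438, (cx,cy)=(0.3894,-0.9211)
member 3 (1-3): L=4.0460, (cx,cy)=(0.9985,-0.0546)
member 4 (2-3): L=5.1633, (cx,cy)=(0.3719,0.9283)
member 5 (2-4): L=4.0000, (cx,cy)=(1.0000,0.0000)
member 6 (3-4): L=5.2249, (cx,cy)=(0.3981,-0.9173)
solve A·x = −loads:
  F[0-1] = -219.9985 N (compression)
  F[0-2] = +31.9361 N (tension)
  F[1-2] = +228.1157 N (tension)
  F[1-3] = -180.1716 N (compression)
  F[2-3] = -226.3376 N (compression)
  F[2-4] = +204.9381 N (tension)
  F[3-4] = -514.7955 N (compression)
  Rx@0 = +59.1300 N
  Ry@0 = +200.2656 N
  Ry@4 = +472.2444 N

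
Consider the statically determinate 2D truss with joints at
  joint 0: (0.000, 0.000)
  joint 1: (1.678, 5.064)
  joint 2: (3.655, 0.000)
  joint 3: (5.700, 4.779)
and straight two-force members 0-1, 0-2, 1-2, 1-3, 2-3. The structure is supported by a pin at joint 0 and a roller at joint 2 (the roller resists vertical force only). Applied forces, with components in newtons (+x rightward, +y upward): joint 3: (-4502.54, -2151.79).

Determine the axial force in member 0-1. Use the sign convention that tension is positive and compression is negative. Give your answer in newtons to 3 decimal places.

N=4 nodes, M=5 members, R=3 reactions → 2N=8, M+R=8
member 0 (0-1): L=5.3348, (cx,cy)=(0.3145,0.9492)
member 1 (0-2): L=3.6550, (cx,cy)=(1.0000,0.0000)
member 2 (1-2): L=5.4362, (cx,cy)=(0.3637,-0.9315)
member 3 (1-3): L=4.0321, (cx,cy)=(0.9975,-0.0707)
member 4 (2-3): L=5.1982, (cx,cy)=(0.3934,0.9194)
solve A·x = −loads:
  F[0-1] = -4933.6476 N (compression)
  F[0-2] = -2950.7094 N (compression)
  F[1-2] = +5291.9225 N (tension)
  F[1-3] = -3485.0660 N (compression)
  F[2-3] = -2608.4615 N (compression)
  Rx@0 = +4502.5400 N
  Ry@0 = +4683.2361 N
  Ry@2 = -2531.4461 N

-4933.648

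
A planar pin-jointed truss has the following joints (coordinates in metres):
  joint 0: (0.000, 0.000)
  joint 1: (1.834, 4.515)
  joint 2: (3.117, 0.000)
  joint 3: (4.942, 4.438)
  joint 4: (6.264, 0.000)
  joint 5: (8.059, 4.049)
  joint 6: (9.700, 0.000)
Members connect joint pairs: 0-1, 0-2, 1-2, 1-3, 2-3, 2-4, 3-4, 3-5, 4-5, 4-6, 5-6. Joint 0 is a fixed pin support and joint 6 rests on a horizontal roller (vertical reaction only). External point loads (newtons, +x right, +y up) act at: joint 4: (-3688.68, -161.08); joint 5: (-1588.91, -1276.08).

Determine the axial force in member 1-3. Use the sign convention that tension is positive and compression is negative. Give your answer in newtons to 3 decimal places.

N=7 nodes, M=11 members, R=3 reactions → 2N=14, M+R=14
member 0 (0-1): L=4.8733, (cx,cy)=(0.3763,0.9265)
member 1 (0-2): L=3.1170, (cx,cy)=(1.0000,0.0000)
member 2 (1-2): L=4.6938, (cx,cy)=(0.2733,-0.9619)
member 3 (1-3): L=3.1090, (cx,cy)=(0.9997,-0.0248)
member 4 (2-3): L=4.7986, (cx,cy)=(0.3803,0.9249)
member 5 (2-4): L=3.1470, (cx,cy)=(1.0000,0.0000)
member 6 (3-4): L=4.6307, (cx,cy)=(0.2855,-0.9584)
member 7 (3-5): L=3.1412, (cx,cy)=(0.9923,-0.1238)
member 8 (4-5): L=4.4290, (cx,cy)=(0.4053,0.9142)
member 9 (4-6): L=3.4360, (cx,cy)=(1.0000,0.0000)
member 10 (5-6): L=4.3689, (cx,cy)=(0.3756,-0.9268)
solve A·x = −loads:
  F[0-1] = -1010.4750 N (compression)
  F[0-2] = -4897.3094 N (compression)
  F[1-2] = +990.0157 N (tension)
  F[1-3] = -651.0933 N (compression)
  F[2-3] = -1029.6889 N (compression)
  F[2-4] = -4235.0851 N (compression)
  F[3-4] = +1155.5520 N (tension)
  F[3-5] = -1383.0439 N (compression)
  F[4-5] = -1035.2100 N (compression)
  F[4-6] = +203.0369 N (tension)
  F[5-6] = -540.5533 N (compression)
  Rx@0 = +5277.5900 N
  Ry@0 = +936.1871 N
  Ry@6 = +500.9729 N

-651.093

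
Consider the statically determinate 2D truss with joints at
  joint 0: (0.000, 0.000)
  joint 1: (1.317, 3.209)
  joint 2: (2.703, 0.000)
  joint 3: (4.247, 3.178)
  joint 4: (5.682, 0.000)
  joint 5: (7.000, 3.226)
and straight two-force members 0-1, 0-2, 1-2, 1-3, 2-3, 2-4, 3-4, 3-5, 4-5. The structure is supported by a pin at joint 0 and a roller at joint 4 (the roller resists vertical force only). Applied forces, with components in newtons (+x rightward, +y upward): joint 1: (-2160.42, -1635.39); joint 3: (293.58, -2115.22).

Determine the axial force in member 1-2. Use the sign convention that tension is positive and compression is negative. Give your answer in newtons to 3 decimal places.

N=6 nodes, M=9 members, R=3 reactions → 2N=12, M+R=12
member 0 (0-1): L=3.4687, (cx,cy)=(0.3797,0.9251)
member 1 (0-2): L=2.7030, (cx,cy)=(1.0000,0.0000)
member 2 (1-2): L=3.4955, (cx,cy)=(0.3965,-0.9180)
member 3 (1-3): L=2.9302, (cx,cy)=(0.9999,-0.0106)
member 4 (2-3): L=3.5332, (cx,cy)=(0.4370,0.8995)
member 5 (2-4): L=2.9790, (cx,cy)=(1.0000,0.0000)
member 6 (3-4): L=3.4870, (cx,cy)=(0.4115,-0.9114)
member 7 (3-5): L=2.7534, (cx,cy)=(0.9998,0.0174)
member 8 (4-5): L=3.4849, (cx,cy)=(0.3782,0.9257)
solve A·x = −loads:
  F[0-1] = -3076.8616 N (compression)
  F[0-2] = -698.6277 N (compression)
  F[1-2] = +1313.7758 N (tension)
  F[1-3] = +471.3125 N (tension)
  F[2-3] = -1340.8966 N (compression)
  F[2-4] = +408.2597 N (tension)
  F[3-4] = -992.0464 N (compression)
  F[3-5] = +0.0000 N (tension)
  F[4-5] = -0.0000 N (compression)
  Rx@0 = +1866.8400 N
  Ry@0 = +2846.4640 N
  Ry@4 = +904.1460 N

1313.776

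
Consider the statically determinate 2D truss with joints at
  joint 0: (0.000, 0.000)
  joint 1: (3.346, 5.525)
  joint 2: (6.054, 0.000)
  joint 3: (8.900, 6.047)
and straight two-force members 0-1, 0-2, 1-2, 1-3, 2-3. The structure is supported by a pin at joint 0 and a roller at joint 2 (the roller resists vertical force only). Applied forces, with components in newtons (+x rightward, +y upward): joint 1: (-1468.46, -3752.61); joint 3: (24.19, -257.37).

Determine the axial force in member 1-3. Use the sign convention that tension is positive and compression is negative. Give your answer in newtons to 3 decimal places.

N=4 nodes, M=5 members, R=3 reactions → 2N=8, M+R=8
member 0 (0-1): L=6.4592, (cx,cy)=(0.5180,0.8554)
member 1 (0-2): L=6.0540, (cx,cy)=(1.0000,0.0000)
member 2 (1-2): L=6.1530, (cx,cy)=(0.4401,-0.8979)
member 3 (1-3): L=5.5785, (cx,cy)=(0.9956,0.0936)
member 4 (2-3): L=6.6833, (cx,cy)=(0.4258,0.9048)
solve A·x = −loads:
  F[0-1] = -3359.4466 N (compression)
  F[0-2] = +295.9917 N (tension)
  F[1-2] = -963.0416 N (compression)
  F[1-3] = +152.7160 N (tension)
  F[2-3] = -300.2440 N (compression)
  Rx@0 = +1444.2700 N
  Ry@0 = +2873.5642 N
  Ry@2 = +1136.4158 N

152.716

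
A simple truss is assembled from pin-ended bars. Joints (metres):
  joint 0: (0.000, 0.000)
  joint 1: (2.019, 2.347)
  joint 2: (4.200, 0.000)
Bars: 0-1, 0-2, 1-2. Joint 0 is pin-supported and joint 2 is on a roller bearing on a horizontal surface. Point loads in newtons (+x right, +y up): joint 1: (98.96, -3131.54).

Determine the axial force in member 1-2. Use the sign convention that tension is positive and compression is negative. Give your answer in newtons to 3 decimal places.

N=3 nodes, M=3 members, R=3 reactions → 2N=6, M+R=6
member 0 (0-1): L=3.0959, (cx,cy)=(0.6521,0.7581)
member 1 (0-2): L=4.2000, (cx,cy)=(1.0000,0.0000)
member 2 (1-2): L=3.2039, (cx,cy)=(0.6807,-0.7325)
solve A·x = −loads:
  F[0-1] = -2072.1271 N (compression)
  F[0-2] = +1450.2914 N (tension)
  F[1-2] = -2130.5056 N (compression)
  Rx@0 = -98.9600 N
  Ry@0 = +1570.8642 N
  Ry@2 = +1560.6758 N

-2130.506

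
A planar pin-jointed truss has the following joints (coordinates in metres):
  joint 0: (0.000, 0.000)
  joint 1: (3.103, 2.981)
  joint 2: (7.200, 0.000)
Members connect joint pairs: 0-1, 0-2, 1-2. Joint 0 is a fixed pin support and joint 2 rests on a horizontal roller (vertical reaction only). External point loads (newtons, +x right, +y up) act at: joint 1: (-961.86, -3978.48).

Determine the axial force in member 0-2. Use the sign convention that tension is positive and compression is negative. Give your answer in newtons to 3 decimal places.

1809.191

N=3 nodes, M=3 members, R=3 reactions → 2N=6, M+R=6
member 0 (0-1): L=4.3029, (cx,cy)=(0.7211,0.6928)
member 1 (0-2): L=7.2000, (cx,cy)=(1.0000,0.0000)
member 2 (1-2): L=5.0667, (cx,cy)=(0.8086,-0.5883)
solve A·x = −loads:
  F[0-1] = -3842.5921 N (compression)
  F[0-2] = +1809.1912 N (tension)
  F[1-2] = -2237.4143 N (compression)
  Rx@0 = +961.8600 N
  Ry@0 = +2662.1024 N
  Ry@2 = +1316.3776 N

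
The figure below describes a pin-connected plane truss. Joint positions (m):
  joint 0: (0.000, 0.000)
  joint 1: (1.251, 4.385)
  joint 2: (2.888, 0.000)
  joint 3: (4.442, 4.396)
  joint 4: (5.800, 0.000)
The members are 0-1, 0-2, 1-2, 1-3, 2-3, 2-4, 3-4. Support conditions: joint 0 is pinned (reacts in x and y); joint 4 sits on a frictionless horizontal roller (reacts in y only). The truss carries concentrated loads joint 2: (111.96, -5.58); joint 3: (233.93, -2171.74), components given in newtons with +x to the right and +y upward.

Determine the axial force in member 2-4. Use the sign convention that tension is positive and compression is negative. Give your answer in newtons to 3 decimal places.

569.438

N=5 nodes, M=7 members, R=3 reactions → 2N=10, M+R=10
member 0 (0-1): L=4.5600, (cx,cy)=(0.2743,0.9616)
member 1 (0-2): L=2.8880, (cx,cy)=(1.0000,0.0000)
member 2 (1-2): L=4.6806, (cx,cy)=(0.3497,-0.9368)
member 3 (1-3): L=3.1910, (cx,cy)=(1.0000,0.0034)
member 4 (2-3): L=4.6626, (cx,cy)=(0.3333,0.9428)
member 5 (2-4): L=2.9120, (cx,cy)=(1.0000,0.0000)
member 6 (3-4): L=4.6010, (cx,cy)=(0.2952,-0.9554)
solve A·x = −loads:
  F[0-1] = -347.3113 N (compression)
  F[0-2] = +441.1730 N (tension)
  F[1-2] = +355.6914 N (tension)
  F[1-3] = -219.6844 N (compression)
  F[2-3] = -347.5179 N (compression)
  F[2-4] = +569.4377 N (tension)
  F[3-4] = -1929.2853 N (compression)
  Rx@0 = -345.8900 N
  Ry@0 = +333.9854 N
  Ry@4 = +1843.3346 N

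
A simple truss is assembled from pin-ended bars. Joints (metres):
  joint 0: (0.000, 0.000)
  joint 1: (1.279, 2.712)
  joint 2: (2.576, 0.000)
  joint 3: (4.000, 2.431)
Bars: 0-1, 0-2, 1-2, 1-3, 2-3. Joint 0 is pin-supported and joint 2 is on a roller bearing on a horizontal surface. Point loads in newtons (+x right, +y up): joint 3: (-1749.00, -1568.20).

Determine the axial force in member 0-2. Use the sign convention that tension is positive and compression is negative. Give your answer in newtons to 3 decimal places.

N=4 nodes, M=5 members, R=3 reactions → 2N=8, M+R=8
member 0 (0-1): L=2.9985, (cx,cy)=(0.4266,0.9045)
member 1 (0-2): L=2.5760, (cx,cy)=(1.0000,0.0000)
member 2 (1-2): L=3.0062, (cx,cy)=(0.4314,-0.9021)
member 3 (1-3): L=2.7355, (cx,cy)=(0.9947,-0.1027)
member 4 (2-3): L=2.8174, (cx,cy)=(0.5054,0.8629)
solve A·x = −loads:
  F[0-1] = -866.4341 N (compression)
  F[0-2] = -1379.4210 N (compression)
  F[1-2] = +958.3016 N (tension)
  F[1-3] = -787.1966 N (compression)
  F[2-3] = -1911.1534 N (compression)
  Rx@0 = +1749.0000 N
  Ry@0 = +783.6577 N
  Ry@2 = +784.5423 N

-1379.421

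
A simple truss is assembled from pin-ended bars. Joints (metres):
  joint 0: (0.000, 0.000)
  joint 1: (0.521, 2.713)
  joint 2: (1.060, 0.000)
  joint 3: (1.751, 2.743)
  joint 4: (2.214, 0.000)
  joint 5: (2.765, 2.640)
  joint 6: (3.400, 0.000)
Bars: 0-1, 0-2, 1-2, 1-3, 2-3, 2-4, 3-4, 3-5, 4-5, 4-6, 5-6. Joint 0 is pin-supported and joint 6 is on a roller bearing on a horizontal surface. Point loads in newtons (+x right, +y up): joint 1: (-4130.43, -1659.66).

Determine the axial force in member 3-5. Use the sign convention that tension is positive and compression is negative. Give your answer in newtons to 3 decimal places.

N=7 nodes, M=11 members, R=3 reactions → 2N=14, M+R=14
member 0 (0-1): L=2.7626, (cx,cy)=(0.1886,0.9821)
member 1 (0-2): L=1.0600, (cx,cy)=(1.0000,0.0000)
member 2 (1-2): L=2.7660, (cx,cy)=(0.1949,-0.9808)
member 3 (1-3): L=1.2304, (cx,cy)=(0.9997,0.0244)
member 4 (2-3): L=2.8287, (cx,cy)=(0.2443,0.9697)
member 5 (2-4): L=1.1540, (cx,cy)=(1.0000,0.0000)
member 6 (3-4): L=2.7818, (cx,cy)=(0.1664,-0.9861)
member 7 (3-5): L=1.0192, (cx,cy)=(0.9949,-0.1011)
member 8 (4-5): L=2.6969, (cx,cy)=(0.2043,0.9789)
member 9 (4-6): L=1.1860, (cx,cy)=(1.0000,0.0000)
member 10 (5-6): L=2.7153, (cx,cy)=(0.2339,-0.9723)
solve A·x = −loads:
  F[0-1] = -4787.0837 N (compression)
  F[0-2] = -3227.6229 N (compression)
  F[1-2] = +3165.8869 N (tension)
  F[1-3] = +2611.4803 N (tension)
  F[2-3] = -3202.2108 N (compression)
  F[2-4] = -1828.4613 N (compression)
  F[3-4] = +2946.7104 N (tension)
  F[3-5] = +1344.8991 N (tension)
  F[4-5] = -2968.2197 N (compression)
  F[4-6] = -731.5781 N (compression)
  F[5-6] = +3128.2680 N (tension)
  Rx@0 = +4130.4300 N
  Ry@0 = +4701.1817 N
  Ry@6 = -3041.5217 N

1344.899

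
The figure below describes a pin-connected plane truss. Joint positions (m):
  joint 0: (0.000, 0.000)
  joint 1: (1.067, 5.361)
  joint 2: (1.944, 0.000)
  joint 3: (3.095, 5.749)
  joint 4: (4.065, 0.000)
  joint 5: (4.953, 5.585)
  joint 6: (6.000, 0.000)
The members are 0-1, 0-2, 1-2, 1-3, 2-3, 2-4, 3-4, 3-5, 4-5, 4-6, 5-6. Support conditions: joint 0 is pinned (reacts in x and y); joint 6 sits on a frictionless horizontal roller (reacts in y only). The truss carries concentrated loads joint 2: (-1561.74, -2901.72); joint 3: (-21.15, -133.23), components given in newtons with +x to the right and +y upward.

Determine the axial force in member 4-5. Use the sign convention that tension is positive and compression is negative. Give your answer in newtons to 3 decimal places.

970.845

N=7 nodes, M=11 members, R=3 reactions → 2N=14, M+R=14
member 0 (0-1): L=5.4662, (cx,cy)=(0.1952,0.9808)
member 1 (0-2): L=1.9440, (cx,cy)=(1.0000,0.0000)
member 2 (1-2): L=5.4323, (cx,cy)=(0.1614,-0.9869)
member 3 (1-3): L=2.0648, (cx,cy)=(0.9822,0.1879)
member 4 (2-3): L=5.8631, (cx,cy)=(0.1963,0.9805)
member 5 (2-4): L=2.1210, (cx,cy)=(1.0000,0.0000)
member 6 (3-4): L=5.8303, (cx,cy)=(0.1664,-0.9861)
member 7 (3-5): L=1.8652, (cx,cy)=(0.9961,-0.0879)
member 8 (4-5): L=5.6552, (cx,cy)=(0.1570,0.9876)
member 9 (4-6): L=1.9350, (cx,cy)=(1.0000,0.0000)
member 10 (5-6): L=5.6823, (cx,cy)=(0.1843,-0.9829)
solve A·x = −loads:
  F[0-1] = -2086.4705 N (compression)
  F[0-2] = -1175.6082 N (compression)
  F[1-2] = +1934.0446 N (tension)
  F[1-3] = -732.5699 N (compression)
  F[2-3] = +1012.7530 N (tension)
  F[2-4] = +499.5531 N (tension)
  F[3-4] = -972.3537 N (compression)
  F[3-5] = -339.0926 N (compression)
  F[4-5] = +970.8455 N (tension)
  F[4-6] = +185.3324 N (tension)
  F[5-6] = -1005.8383 N (compression)
  Rx@0 = +1582.8900 N
  Ry@0 = +2046.3335 N
  Ry@6 = +988.6165 N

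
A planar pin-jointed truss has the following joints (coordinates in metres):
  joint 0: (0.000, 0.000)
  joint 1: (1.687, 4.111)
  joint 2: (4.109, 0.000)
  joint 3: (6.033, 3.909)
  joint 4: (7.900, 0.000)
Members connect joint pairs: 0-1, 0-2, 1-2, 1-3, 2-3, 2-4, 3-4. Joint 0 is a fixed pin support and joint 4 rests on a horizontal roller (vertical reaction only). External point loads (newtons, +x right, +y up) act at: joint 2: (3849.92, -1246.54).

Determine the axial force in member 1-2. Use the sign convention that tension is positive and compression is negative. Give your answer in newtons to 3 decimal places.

727.439

N=5 nodes, M=7 members, R=3 reactions → 2N=10, M+R=10
member 0 (0-1): L=4.4437, (cx,cy)=(0.3796,0.9251)
member 1 (0-2): L=4.1090, (cx,cy)=(1.0000,0.0000)
member 2 (1-2): L=4.7714, (cx,cy)=(0.5076,-0.8616)
member 3 (1-3): L=4.3507, (cx,cy)=(0.9989,-0.0464)
member 4 (2-3): L=4.3568, (cx,cy)=(0.4416,0.8972)
member 5 (2-4): L=3.7910, (cx,cy)=(1.0000,0.0000)
member 6 (3-4): L=4.3320, (cx,cy)=(0.4310,-0.9024)
solve A·x = −loads:
  F[0-1] = -646.5888 N (compression)
  F[0-2] = +4095.3912 N (tension)
  F[1-2] = +727.4389 N (tension)
  F[1-3] = -615.3873 N (compression)
  F[2-3] = +690.7933 N (tension)
  F[2-4] = +309.6663 N (tension)
  F[3-4] = -718.5138 N (compression)
  Rx@0 = -3849.9200 N
  Ry@0 = +598.1814 N
  Ry@4 = +648.3586 N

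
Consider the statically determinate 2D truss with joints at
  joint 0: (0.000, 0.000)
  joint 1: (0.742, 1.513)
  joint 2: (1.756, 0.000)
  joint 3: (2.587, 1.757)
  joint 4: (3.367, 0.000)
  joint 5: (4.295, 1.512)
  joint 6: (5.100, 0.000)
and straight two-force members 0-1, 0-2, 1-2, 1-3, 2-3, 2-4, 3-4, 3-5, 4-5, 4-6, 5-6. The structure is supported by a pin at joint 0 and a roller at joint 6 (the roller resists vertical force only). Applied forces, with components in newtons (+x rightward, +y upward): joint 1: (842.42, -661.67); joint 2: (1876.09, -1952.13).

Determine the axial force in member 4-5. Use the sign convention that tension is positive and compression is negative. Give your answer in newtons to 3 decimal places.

N=7 nodes, M=11 members, R=3 reactions → 2N=14, M+R=14
member 0 (0-1): L=1.6852, (cx,cy)=(0.4403,0.8978)
member 1 (0-2): L=1.7560, (cx,cy)=(1.0000,0.0000)
member 2 (1-2): L=1.8214, (cx,cy)=(0.5567,-0.8307)
member 3 (1-3): L=1.8611, (cx,cy)=(0.9914,0.1311)
member 4 (2-3): L=1.9436, (cx,cy)=(0.4276,0.9040)
member 5 (2-4): L=1.6110, (cx,cy)=(1.0000,0.0000)
member 6 (3-4): L=1.9224, (cx,cy)=(0.4058,-0.9140)
member 7 (3-5): L=1.7255, (cx,cy)=(0.9899,-0.1420)
member 8 (4-5): L=1.7741, (cx,cy)=(0.5231,0.8523)
member 9 (4-6): L=1.7330, (cx,cy)=(1.0000,0.0000)
member 10 (5-6): L=1.7129, (cx,cy)=(0.4700,-0.8827)
solve A·x = −loads:
  F[0-1] = -1777.0047 N (compression)
  F[0-2] = +3500.9548 N (tension)
  F[1-2] = +794.9739 N (tension)
  F[1-3] = -2085.4486 N (compression)
  F[2-3] = +1428.9421 N (tension)
  F[2-4] = +1456.4953 N (tension)
  F[3-4] = -945.8099 N (compression)
  F[3-5] = -1083.7107 N (compression)
  F[4-5] = +1014.2879 N (tension)
  F[4-6] = +542.1662 N (tension)
  F[5-6] = -1153.6634 N (compression)
  Rx@0 = -2718.5100 N
  Ry@0 = +1595.4704 N
  Ry@6 = +1018.3296 N

1014.288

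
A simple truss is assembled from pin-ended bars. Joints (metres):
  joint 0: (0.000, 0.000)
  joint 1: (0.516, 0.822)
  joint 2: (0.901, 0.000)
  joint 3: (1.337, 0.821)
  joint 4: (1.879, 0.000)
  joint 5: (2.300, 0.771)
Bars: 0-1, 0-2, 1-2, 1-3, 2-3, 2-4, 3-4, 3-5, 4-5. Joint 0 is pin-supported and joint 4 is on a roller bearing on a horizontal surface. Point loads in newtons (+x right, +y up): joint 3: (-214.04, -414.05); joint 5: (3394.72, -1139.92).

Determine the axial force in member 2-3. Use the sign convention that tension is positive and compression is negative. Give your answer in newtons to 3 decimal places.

N=6 nodes, M=9 members, R=3 reactions → 2N=12, M+R=12
member 0 (0-1): L=0.9705, (cx,cy)=(0.5317,0.8470)
member 1 (0-2): L=0.9010, (cx,cy)=(1.0000,0.0000)
member 2 (1-2): L=0.9077, (cx,cy)=(0.4242,-0.9056)
member 3 (1-3): L=0.8210, (cx,cy)=(1.0000,-0.0012)
member 4 (2-3): L=0.9296, (cx,cy)=(0.4690,0.8832)
member 5 (2-4): L=0.9780, (cx,cy)=(1.0000,0.0000)
member 6 (3-4): L=0.9838, (cx,cy)=(0.5509,-0.8345)
member 7 (3-5): L=0.9643, (cx,cy)=(0.9987,-0.0519)
member 8 (4-5): L=0.8785, (cx,cy)=(0.4793,0.8777)
solve A·x = −loads:
  F[0-1] = +1694.7632 N (tension)
  F[0-2] = +2279.6337 N (tension)
  F[1-2] = -1587.1457 N (compression)
  F[1-3] = +1574.2378 N (tension)
  F[2-3] = +1627.4106 N (tension)
  F[2-4] = +843.1485 N (tension)
  F[3-4] = -2459.1430 N (compression)
  F[3-5] = +3911.6769 N (tension)
  F[4-5] = -1067.6977 N (compression)
  Rx@0 = -3180.6800 N
  Ry@0 = -1435.3877 N
  Ry@4 = +2989.3577 N

1627.411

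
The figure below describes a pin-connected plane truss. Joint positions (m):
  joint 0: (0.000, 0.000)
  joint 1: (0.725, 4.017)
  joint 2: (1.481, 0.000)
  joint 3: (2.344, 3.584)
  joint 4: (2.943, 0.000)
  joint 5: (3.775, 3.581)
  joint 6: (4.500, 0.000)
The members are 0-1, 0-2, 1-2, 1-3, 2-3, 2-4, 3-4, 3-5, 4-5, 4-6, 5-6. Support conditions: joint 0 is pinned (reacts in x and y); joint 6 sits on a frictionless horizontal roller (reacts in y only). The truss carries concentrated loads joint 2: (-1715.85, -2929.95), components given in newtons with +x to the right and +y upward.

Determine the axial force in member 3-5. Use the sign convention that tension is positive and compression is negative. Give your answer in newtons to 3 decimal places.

N=7 nodes, M=11 members, R=3 reactions → 2N=14, M+R=14
member 0 (0-1): L=4.0819, (cx,cy)=(0.1776,0.9841)
member 1 (0-2): L=1.4810, (cx,cy)=(1.0000,0.0000)
member 2 (1-2): L=4.0875, (cx,cy)=(0.1850,-0.9827)
member 3 (1-3): L=1.6759, (cx,cy)=(0.9660,-0.2584)
member 4 (2-3): L=3.6864, (cx,cy)=(0.2341,0.9722)
member 5 (2-4): L=1.4620, (cx,cy)=(1.0000,0.0000)
member 6 (3-4): L=3.6337, (cx,cy)=(0.1648,-0.9863)
member 7 (3-5): L=1.4310, (cx,cy)=(1.0000,-0.0021)
member 8 (4-5): L=3.6764, (cx,cy)=(0.2263,0.9741)
member 9 (4-6): L=1.5570, (cx,cy)=(1.0000,0.0000)
member 10 (5-6): L=3.6537, (cx,cy)=(0.1984,-0.9801)
solve A·x = −loads:
  F[0-1] = -1997.4293 N (compression)
  F[0-2] = -1361.0799 N (compression)
  F[1-2] = +2207.8582 N (tension)
  F[1-3] = -789.9418 N (compression)
  F[2-3] = +781.9108 N (tension)
  F[2-4] = +580.0741 N (tension)
  F[3-4] = -976.7632 N (compression)
  F[3-5] = -419.0603 N (compression)
  F[4-5] = +989.0613 N (tension)
  F[4-6] = +195.2255 N (tension)
  F[5-6] = -983.8431 N (compression)
  Rx@0 = +1715.8500 N
  Ry@0 = +1965.6709 N
  Ry@6 = +964.2791 N

-419.060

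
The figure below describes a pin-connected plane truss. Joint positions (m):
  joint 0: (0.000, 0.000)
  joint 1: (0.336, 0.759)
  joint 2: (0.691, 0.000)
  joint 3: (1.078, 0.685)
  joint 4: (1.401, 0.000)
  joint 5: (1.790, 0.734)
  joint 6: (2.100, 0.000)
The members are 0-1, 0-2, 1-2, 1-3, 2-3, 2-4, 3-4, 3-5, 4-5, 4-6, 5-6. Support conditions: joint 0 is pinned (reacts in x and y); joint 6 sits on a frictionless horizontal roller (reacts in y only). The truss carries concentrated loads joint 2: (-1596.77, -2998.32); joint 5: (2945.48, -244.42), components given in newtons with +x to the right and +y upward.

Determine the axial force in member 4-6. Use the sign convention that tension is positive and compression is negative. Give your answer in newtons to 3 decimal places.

N=7 nodes, M=11 members, R=3 reactions → 2N=14, M+R=14
member 0 (0-1): L=0.8300, (cx,cy)=(0.4048,0.9144)
member 1 (0-2): L=0.6910, (cx,cy)=(1.0000,0.0000)
member 2 (1-2): L=0.8379, (cx,cy)=(0.4237,-0.9058)
member 3 (1-3): L=0.7457, (cx,cy)=(0.9951,-0.0992)
member 4 (2-3): L=0.7868, (cx,cy)=(0.4919,0.8707)
member 5 (2-4): L=0.7100, (cx,cy)=(1.0000,0.0000)
member 6 (3-4): L=0.7573, (cx,cy)=(0.4265,-0.9045)
member 7 (3-5): L=0.7137, (cx,cy)=(0.9976,0.0687)
member 8 (4-5): L=0.8307, (cx,cy)=(0.4683,0.8836)
member 9 (4-6): L=0.6990, (cx,cy)=(1.0000,0.0000)
member 10 (5-6): L=0.7968, (cx,cy)=(0.3891,-0.9212)
solve A·x = −loads:
  F[0-1] = -1113.6134 N (compression)
  F[0-2] = +1799.4970 N (tension)
  F[1-2] = +1231.2377 N (tension)
  F[1-3] = -977.2486 N (compression)
  F[2-3] = +2162.7839 N (tension)
  F[2-4] = +2854.0535 N (tension)
  F[3-4] = -2113.5640 N (compression)
  F[3-5] = +995.2024 N (tension)
  F[4-5] = +2163.5729 N (tension)
  F[4-6] = +939.4792 N (tension)
  F[5-6] = -2414.6996 N (compression)
  Rx@0 = -1348.7100 N
  Ry@0 = +1018.2956 N
  Ry@6 = +2224.4444 N

939.479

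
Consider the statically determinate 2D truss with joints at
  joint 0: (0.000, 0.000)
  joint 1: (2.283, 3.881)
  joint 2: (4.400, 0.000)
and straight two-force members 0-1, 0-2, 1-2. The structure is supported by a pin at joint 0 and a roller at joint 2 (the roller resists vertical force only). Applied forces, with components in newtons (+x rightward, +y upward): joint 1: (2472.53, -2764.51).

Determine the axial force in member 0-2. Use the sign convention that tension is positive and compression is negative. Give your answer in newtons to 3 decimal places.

N=3 nodes, M=3 members, R=3 reactions → 2N=6, M+R=6
member 0 (0-1): L=4.5027, (cx,cy)=(0.5070,0.8619)
member 1 (0-2): L=4.4000, (cx,cy)=(1.0000,0.0000)
member 2 (1-2): L=4.4208, (cx,cy)=(0.4789,-0.8779)
solve A·x = −loads:
  F[0-1] = +987.0628 N (tension)
  F[0-2] = +1972.0597 N (tension)
  F[1-2] = -4118.1699 N (compression)
  Rx@0 = -2472.5300 N
  Ry@0 = -850.7776 N
  Ry@2 = +3615.2876 N

1972.060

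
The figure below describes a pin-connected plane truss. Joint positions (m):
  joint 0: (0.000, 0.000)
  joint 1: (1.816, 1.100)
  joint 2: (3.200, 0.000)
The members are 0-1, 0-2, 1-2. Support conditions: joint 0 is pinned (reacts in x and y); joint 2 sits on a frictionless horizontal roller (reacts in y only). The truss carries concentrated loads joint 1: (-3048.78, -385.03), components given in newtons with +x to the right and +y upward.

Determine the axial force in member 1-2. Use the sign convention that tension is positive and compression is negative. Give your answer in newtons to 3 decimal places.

1333.176

N=3 nodes, M=3 members, R=3 reactions → 2N=6, M+R=6
member 0 (0-1): L=2.1232, (cx,cy)=(0.8553,0.5181)
member 1 (0-2): L=3.2000, (cx,cy)=(1.0000,0.0000)
member 2 (1-2): L=1.7679, (cx,cy)=(0.7829,-0.6222)
solve A·x = −loads:
  F[0-1] = -2344.2582 N (compression)
  F[0-2] = -1043.6789 N (compression)
  F[1-2] = +1333.1761 N (tension)
  Rx@0 = +3048.7800 N
  Ry@0 = +1214.5436 N
  Ry@2 = -829.5136 N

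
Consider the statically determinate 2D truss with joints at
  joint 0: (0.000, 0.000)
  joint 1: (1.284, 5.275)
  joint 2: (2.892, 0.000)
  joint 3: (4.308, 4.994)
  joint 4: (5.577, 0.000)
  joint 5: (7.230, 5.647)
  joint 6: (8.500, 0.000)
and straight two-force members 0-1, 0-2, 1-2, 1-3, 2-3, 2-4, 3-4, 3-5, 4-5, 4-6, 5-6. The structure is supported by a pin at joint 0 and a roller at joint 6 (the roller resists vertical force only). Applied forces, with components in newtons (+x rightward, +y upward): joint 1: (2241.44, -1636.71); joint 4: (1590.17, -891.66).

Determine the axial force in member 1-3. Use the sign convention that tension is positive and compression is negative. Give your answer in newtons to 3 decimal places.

N=7 nodes, M=11 members, R=3 reactions → 2N=14, M+R=14
member 0 (0-1): L=5.4290, (cx,cy)=(0.2365,0.9716)
member 1 (0-2): L=2.8920, (cx,cy)=(1.0000,0.0000)
member 2 (1-2): L=5.5146, (cx,cy)=(0.2916,-0.9565)
member 3 (1-3): L=3.0370, (cx,cy)=(0.9957,-0.0925)
member 4 (2-3): L=5.1909, (cx,cy)=(0.2728,0.9621)
member 5 (2-4): L=2.6850, (cx,cy)=(1.0000,0.0000)
member 6 (3-4): L=5.1527, (cx,cy)=(0.2463,-0.9692)
member 7 (3-5): L=2.9941, (cx,cy)=(0.9759,0.2181)
member 8 (4-5): L=5.8840, (cx,cy)=(0.2809,0.9597)
member 9 (4-6): L=2.9230, (cx,cy)=(1.0000,0.0000)
member 10 (5-6): L=5.7880, (cx,cy)=(0.2194,-0.9756)
solve A·x = −loads:
  F[0-1] = -313.9934 N (compression)
  F[0-2] = +3905.8715 N (tension)
  F[1-2] = -1201.1870 N (compression)
  F[1-3] = -1973.9180 N (compression)
  F[2-3] = +1194.2823 N (tension)
  F[2-4] = +3229.8361 N (tension)
  F[3-4] = -1657.8711 N (compression)
  F[3-5] = -1261.7424 N (compression)
  F[4-5] = +2603.3094 N (tension)
  F[4-6] = +500.0127 N (tension)
  F[5-6] = -2278.8171 N (compression)
  Rx@0 = -3831.6100 N
  Ry@0 = +305.0854 N
  Ry@6 = +2223.2846 N

-1973.918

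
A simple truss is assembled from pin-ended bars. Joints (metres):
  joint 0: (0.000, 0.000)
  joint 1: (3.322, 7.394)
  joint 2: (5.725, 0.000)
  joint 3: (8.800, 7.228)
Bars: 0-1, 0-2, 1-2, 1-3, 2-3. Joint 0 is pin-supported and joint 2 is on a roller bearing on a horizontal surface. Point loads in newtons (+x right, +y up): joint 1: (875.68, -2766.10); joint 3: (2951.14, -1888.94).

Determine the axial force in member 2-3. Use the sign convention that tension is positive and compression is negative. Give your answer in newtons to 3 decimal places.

-1930.699

N=4 nodes, M=5 members, R=3 reactions → 2N=8, M+R=8
member 0 (0-1): L=8.1060, (cx,cy)=(0.4098,0.9122)
member 1 (0-2): L=5.7250, (cx,cy)=(1.0000,0.0000)
member 2 (1-2): L=7.7747, (cx,cy)=(0.3091,-0.9510)
member 3 (1-3): L=5.4805, (cx,cy)=(0.9995,-0.0303)
member 4 (2-3): L=7.8549, (cx,cy)=(0.3915,0.9202)
solve A·x = −loads:
  F[0-1] = +5163.9971 N (tension)
  F[0-2] = +1710.5062 N (tension)
  F[1-2] = -7979.5667 N (compression)
  F[1-3] = +3708.6619 N (tension)
  F[2-3] = -1930.6993 N (compression)
  Rx@0 = -3826.8200 N
  Ry@0 = -4710.4227 N
  Ry@2 = +9365.4627 N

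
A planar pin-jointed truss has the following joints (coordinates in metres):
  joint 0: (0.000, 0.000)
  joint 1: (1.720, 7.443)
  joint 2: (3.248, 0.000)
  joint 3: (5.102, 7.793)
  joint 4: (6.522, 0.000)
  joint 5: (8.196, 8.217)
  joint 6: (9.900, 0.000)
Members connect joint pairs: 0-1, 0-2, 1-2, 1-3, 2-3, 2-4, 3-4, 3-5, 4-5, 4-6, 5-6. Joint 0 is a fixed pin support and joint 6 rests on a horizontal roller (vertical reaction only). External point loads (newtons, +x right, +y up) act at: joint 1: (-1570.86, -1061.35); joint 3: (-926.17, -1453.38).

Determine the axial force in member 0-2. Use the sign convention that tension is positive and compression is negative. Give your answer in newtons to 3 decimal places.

-1690.207

N=7 nodes, M=11 members, R=3 reactions → 2N=14, M+R=14
member 0 (0-1): L=7.6392, (cx,cy)=(0.2252,0.9743)
member 1 (0-2): L=3.2480, (cx,cy)=(1.0000,0.0000)
member 2 (1-2): L=7.5982, (cx,cy)=(0.2011,-0.9796)
member 3 (1-3): L=3.4001, (cx,cy)=(0.9947,0.1029)
member 4 (2-3): L=8.0105, (cx,cy)=(0.2314,0.9728)
member 5 (2-4): L=3.2740, (cx,cy)=(1.0000,0.0000)
member 6 (3-4): L=7.9213, (cx,cy)=(0.1793,-0.9838)
member 7 (3-5): L=3.1229, (cx,cy)=(0.9907,0.1358)
member 8 (4-5): L=8.3858, (cx,cy)=(0.1996,0.9799)
member 9 (4-6): L=3.3780, (cx,cy)=(1.0000,0.0000)
member 10 (5-6): L=8.3918, (cx,cy)=(0.2031,-0.9792)
solve A·x = −loads:
  F[0-1] = -3583.3970 N (compression)
  F[0-2] = -1690.2071 N (compression)
  F[1-2] = +2508.1456 N (tension)
  F[1-3] = +261.0368 N (tension)
  F[2-3] = -2525.4787 N (compression)
  F[2-4] = -601.3078 N (compression)
  F[3-4] = +1050.2702 N (tension)
  F[3-5] = +416.8934 N (tension)
  F[4-5] = -1054.4810 N (compression)
  F[4-6] = -202.5338 N (compression)
  F[5-6] = +997.4344 N (tension)
  Rx@0 = +2497.0300 N
  Ry@0 = +3491.3853 N
  Ry@6 = -976.6553 N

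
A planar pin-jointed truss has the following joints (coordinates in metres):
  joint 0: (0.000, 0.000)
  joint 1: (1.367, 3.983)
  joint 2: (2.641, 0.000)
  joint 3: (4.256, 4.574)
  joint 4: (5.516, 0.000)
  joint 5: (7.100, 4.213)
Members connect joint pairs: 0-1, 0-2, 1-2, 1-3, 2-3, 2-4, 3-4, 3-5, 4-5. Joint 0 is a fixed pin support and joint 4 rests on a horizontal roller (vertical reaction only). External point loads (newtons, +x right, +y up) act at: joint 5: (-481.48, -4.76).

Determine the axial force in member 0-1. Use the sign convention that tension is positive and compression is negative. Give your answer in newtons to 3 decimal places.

-387.355

N=6 nodes, M=9 members, R=3 reactions → 2N=12, M+R=12
member 0 (0-1): L=4.2111, (cx,cy)=(0.3246,0.9458)
member 1 (0-2): L=2.6410, (cx,cy)=(1.0000,0.0000)
member 2 (1-2): L=4.1818, (cx,cy)=(0.3047,-0.9525)
member 3 (1-3): L=2.9488, (cx,cy)=(0.9797,0.2004)
member 4 (2-3): L=4.8507, (cx,cy)=(0.3329,0.9429)
member 5 (2-4): L=2.8750, (cx,cy)=(1.0000,0.0000)
member 6 (3-4): L=4.7444, (cx,cy)=(0.2656,-0.9641)
member 7 (3-5): L=2.8668, (cx,cy)=(0.9920,-0.1259)
member 8 (4-5): L=4.5009, (cx,cy)=(0.3519,0.9360)
solve A·x = −loads:
  F[0-1] = -387.3546 N (compression)
  F[0-2] = -355.7363 N (compression)
  F[1-2] = +335.6902 N (tension)
  F[1-3] = -232.7353 N (compression)
  F[2-3] = -339.0774 N (compression)
  F[2-4] = -140.5748 N (compression)
  F[3-4] = +440.3040 N (tension)
  F[3-5] = -461.5138 N (compression)
  F[4-5] = -67.1726 N (compression)
  Rx@0 = +481.4800 N
  Ry@0 = +366.3770 N
  Ry@4 = -361.6170 N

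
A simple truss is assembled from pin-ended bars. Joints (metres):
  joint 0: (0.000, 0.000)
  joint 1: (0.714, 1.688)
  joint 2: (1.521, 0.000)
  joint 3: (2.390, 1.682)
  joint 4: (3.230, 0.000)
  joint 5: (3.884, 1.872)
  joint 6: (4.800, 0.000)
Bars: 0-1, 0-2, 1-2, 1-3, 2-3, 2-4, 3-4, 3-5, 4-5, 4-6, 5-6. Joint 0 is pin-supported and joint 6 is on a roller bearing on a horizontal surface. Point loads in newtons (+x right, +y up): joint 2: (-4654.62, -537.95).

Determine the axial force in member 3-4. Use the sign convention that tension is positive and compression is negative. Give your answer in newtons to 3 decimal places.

-211.805

N=7 nodes, M=11 members, R=3 reactions → 2N=14, M+R=14
member 0 (0-1): L=1.8328, (cx,cy)=(0.3896,0.9210)
member 1 (0-2): L=1.5210, (cx,cy)=(1.0000,0.0000)
member 2 (1-2): L=1.8710, (cx,cy)=(0.4313,-0.9022)
member 3 (1-3): L=1.6760, (cx,cy)=(1.0000,-0.0036)
member 4 (2-3): L=1.8932, (cx,cy)=(0.4590,0.8884)
member 5 (2-4): L=1.7090, (cx,cy)=(1.0000,0.0000)
member 6 (3-4): L=1.8801, (cx,cy)=(0.4468,-0.8946)
member 7 (3-5): L=1.5060, (cx,cy)=(0.9920,0.1262)
member 8 (4-5): L=1.9830, (cx,cy)=(0.3298,0.9440)
member 9 (4-6): L=1.5700, (cx,cy)=(1.0000,0.0000)
member 10 (5-6): L=2.0841, (cx,cy)=(0.4395,-0.8982)
solve A·x = −loads:
  F[0-1] = -399.0099 N (compression)
  F[0-2] = -4499.1782 N (compression)
  F[1-2] = +408.6406 N (tension)
  F[1-3] = -331.7001 N (compression)
  F[2-3] = +190.5326 N (tension)
  F[2-4] = +244.2423 N (tension)
  F[3-4] = -211.8055 N (compression)
  F[3-5] = -150.8152 N (compression)
  F[4-5] = +200.7206 N (tension)
  F[4-6] = +83.4103 N (tension)
  F[5-6] = -189.7759 N (compression)
  Rx@0 = +4654.6200 N
  Ry@0 = +367.4871 N
  Ry@6 = +170.4629 N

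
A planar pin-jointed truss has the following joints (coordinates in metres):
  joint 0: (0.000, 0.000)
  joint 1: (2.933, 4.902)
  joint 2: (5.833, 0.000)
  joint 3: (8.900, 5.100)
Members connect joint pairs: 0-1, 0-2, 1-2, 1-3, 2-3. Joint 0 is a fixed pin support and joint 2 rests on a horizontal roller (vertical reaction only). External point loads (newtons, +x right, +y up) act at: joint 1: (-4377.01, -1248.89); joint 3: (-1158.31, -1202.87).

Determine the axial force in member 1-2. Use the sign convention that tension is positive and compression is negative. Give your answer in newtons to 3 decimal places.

3968.984

N=4 nodes, M=5 members, R=3 reactions → 2N=8, M+R=8
member 0 (0-1): L=5.7125, (cx,cy)=(0.5134,0.8581)
member 1 (0-2): L=5.8330, (cx,cy)=(1.0000,0.0000)
member 2 (1-2): L=5.6956, (cx,cy)=(0.5092,-0.8607)
member 3 (1-3): L=5.9703, (cx,cy)=(0.9994,0.0332)
member 4 (2-3): L=5.9512, (cx,cy)=(0.5154,0.8570)
solve A·x = −loads:
  F[0-1] = -5453.2724 N (compression)
  F[0-2] = -2735.3925 N (compression)
  F[1-2] = +3968.9837 N (tension)
  F[1-3] = -444.0372 N (compression)
  F[2-3] = -1386.4417 N (compression)
  Rx@0 = +5535.3200 N
  Ry@0 = +4679.5924 N
  Ry@2 = -2227.8324 N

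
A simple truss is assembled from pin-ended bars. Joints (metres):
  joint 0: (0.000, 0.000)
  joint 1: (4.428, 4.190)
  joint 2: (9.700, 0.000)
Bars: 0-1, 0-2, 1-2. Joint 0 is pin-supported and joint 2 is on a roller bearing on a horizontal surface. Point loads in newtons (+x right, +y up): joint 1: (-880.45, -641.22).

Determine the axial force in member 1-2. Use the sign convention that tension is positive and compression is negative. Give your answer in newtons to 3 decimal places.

140.800

N=3 nodes, M=3 members, R=3 reactions → 2N=6, M+R=6
member 0 (0-1): L=6.0962, (cx,cy)=(0.7264,0.6873)
member 1 (0-2): L=9.7000, (cx,cy)=(1.0000,0.0000)
member 2 (1-2): L=6.7342, (cx,cy)=(0.7829,-0.6222)
solve A·x = −loads:
  F[0-1] = -1060.3908 N (compression)
  F[0-2] = -110.2269 N (compression)
  F[1-2] = +140.7996 N (tension)
  Rx@0 = +880.4500 N
  Ry@0 = +728.8245 N
  Ry@2 = -87.6045 N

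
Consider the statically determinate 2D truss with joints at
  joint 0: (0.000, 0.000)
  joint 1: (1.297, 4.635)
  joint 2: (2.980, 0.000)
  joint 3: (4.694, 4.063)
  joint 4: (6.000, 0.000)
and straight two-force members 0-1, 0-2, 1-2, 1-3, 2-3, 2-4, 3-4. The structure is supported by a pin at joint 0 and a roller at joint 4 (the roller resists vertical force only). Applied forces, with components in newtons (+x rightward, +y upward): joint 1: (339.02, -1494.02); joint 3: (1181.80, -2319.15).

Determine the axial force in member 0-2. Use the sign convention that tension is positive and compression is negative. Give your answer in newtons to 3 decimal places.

N=5 nodes, M=7 members, R=3 reactions → 2N=10, M+R=10
member 0 (0-1): L=4.8130, (cx,cy)=(0.2695,0.9630)
member 1 (0-2): L=2.9800, (cx,cy)=(1.0000,0.0000)
member 2 (1-2): L=4.9311, (cx,cy)=(0.3413,-0.9400)
member 3 (1-3): L=3.4448, (cx,cy)=(0.9861,-0.1660)
member 4 (2-3): L=4.4097, (cx,cy)=(0.3887,0.9214)
member 5 (2-4): L=3.0200, (cx,cy)=(1.0000,0.0000)
member 6 (3-4): L=4.2677, (cx,cy)=(0.3060,-0.9520)
solve A·x = −loads:
  F[0-1] = -637.2702 N (compression)
  F[0-2] = +1692.5489 N (tension)
  F[1-2] = -900.0991 N (compression)
  F[1-3] = -206.4074 N (compression)
  F[2-3] = +918.2527 N (tension)
  F[2-4] = +1028.4305 N (tension)
  F[3-4] = -3360.7000 N (compression)
  Rx@0 = -1520.8200 N
  Ry@0 = +613.6958 N
  Ry@4 = +3199.4742 N

1692.549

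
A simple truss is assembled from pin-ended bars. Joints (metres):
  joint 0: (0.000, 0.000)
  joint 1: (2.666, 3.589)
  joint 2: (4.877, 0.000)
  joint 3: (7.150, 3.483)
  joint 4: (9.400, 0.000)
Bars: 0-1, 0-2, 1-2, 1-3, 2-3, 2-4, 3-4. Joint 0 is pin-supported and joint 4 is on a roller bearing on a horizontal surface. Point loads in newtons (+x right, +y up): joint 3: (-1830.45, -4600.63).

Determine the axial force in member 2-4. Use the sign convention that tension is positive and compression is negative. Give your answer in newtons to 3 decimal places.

1822.465

N=5 nodes, M=7 members, R=3 reactions → 2N=10, M+R=10
member 0 (0-1): L=4.4708, (cx,cy)=(0.5963,0.8028)
member 1 (0-2): L=4.8770, (cx,cy)=(1.0000,0.0000)
member 2 (1-2): L=4.2154, (cx,cy)=(0.5245,-0.8514)
member 3 (1-3): L=4.4853, (cx,cy)=(0.9997,-0.0236)
member 4 (2-3): L=4.1591, (cx,cy)=(0.5465,0.8374)
member 5 (2-4): L=4.5230, (cx,cy)=(1.0000,0.0000)
member 6 (3-4): L=4.1465, (cx,cy)=(0.5426,-0.8400)
solve A·x = −loads:
  F[0-1] = -2216.6818 N (compression)
  F[0-2] = -508.6260 N (compression)
  F[1-2] = +2158.1502 N (tension)
  F[1-3] = -2454.4759 N (compression)
  F[2-3] = -2194.1202 N (compression)
  F[2-4] = +1822.4646 N (tension)
  F[3-4] = -3358.6317 N (compression)
  Rx@0 = +1830.4500 N
  Ry@0 = +1779.4548 N
  Ry@4 = +2821.1752 N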